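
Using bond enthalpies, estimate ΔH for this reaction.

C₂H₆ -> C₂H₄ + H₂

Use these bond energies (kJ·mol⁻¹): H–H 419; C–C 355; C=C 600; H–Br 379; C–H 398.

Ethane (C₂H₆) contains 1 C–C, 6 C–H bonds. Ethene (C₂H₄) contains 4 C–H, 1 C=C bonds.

ΔH ≈ +132 kJ

Bonds broken (reactants):
  C–C: 1 × 355 = 355
  C–H: 6 × 398 = 2388
  Σ(broken) = 2743 kJ
Bonds formed (products):
  C–H: 4 × 398 = 1592
  C=C: 1 × 600 = 600
  H–H: 1 × 419 = 419
  Σ(formed) = 2611 kJ
ΔH = Σ(broken) − Σ(formed) = 2743 − 2611 = +132 kJ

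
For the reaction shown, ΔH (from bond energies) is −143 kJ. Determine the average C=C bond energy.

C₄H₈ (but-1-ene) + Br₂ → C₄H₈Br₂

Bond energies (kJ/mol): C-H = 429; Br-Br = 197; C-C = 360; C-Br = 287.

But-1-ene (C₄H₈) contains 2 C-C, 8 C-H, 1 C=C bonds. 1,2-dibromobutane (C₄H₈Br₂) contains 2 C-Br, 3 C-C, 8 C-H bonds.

D(C=C) ≈ 594 kJ/mol

Let D be the C=C bond energy.
Σ(broken) = 1×197 + 2×360 + 8×429 + 1×D = 4349 + D
Σ(formed) = 2×287 + 3×360 + 8×429 = 5086
ΔH = Σ(broken) − Σ(formed) = (4349 + D) − (5086) = −737 + D
Setting this equal to −143 kJ gives D = 594 kJ/mol.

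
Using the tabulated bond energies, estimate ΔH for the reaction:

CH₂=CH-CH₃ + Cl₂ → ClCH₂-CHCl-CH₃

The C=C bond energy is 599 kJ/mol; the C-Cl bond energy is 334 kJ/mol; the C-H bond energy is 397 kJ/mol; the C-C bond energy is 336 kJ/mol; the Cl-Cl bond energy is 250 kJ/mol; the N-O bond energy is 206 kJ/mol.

ΔH ≈ −155 kJ

Bonds broken (reactants):
  C-C: 1 × 336 = 336
  C-H: 6 × 397 = 2382
  C=C: 1 × 599 = 599
  Cl-Cl: 1 × 250 = 250
  Σ(broken) = 3567 kJ
Bonds formed (products):
  C-C: 2 × 336 = 672
  C-Cl: 2 × 334 = 668
  C-H: 6 × 397 = 2382
  Σ(formed) = 3722 kJ
ΔH = Σ(broken) − Σ(formed) = 3567 − 3722 = −155 kJ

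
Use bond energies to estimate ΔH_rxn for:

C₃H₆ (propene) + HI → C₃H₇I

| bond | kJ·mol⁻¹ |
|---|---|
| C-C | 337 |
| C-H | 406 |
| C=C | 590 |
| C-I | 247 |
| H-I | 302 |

ΔH ≈ −98 kJ

Bonds broken (reactants):
  C-C: 1 × 337 = 337
  C-H: 6 × 406 = 2436
  C=C: 1 × 590 = 590
  H-I: 1 × 302 = 302
  Σ(broken) = 3665 kJ
Bonds formed (products):
  C-C: 2 × 337 = 674
  C-H: 7 × 406 = 2842
  C-I: 1 × 247 = 247
  Σ(formed) = 3763 kJ
ΔH = Σ(broken) − Σ(formed) = 3665 − 3763 = −98 kJ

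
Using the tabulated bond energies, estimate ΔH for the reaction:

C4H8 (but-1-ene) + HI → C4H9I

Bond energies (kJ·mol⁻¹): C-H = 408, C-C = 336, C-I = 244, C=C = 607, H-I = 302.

Bonds broken (reactants):
  C-C: 2 × 336 = 672
  C-H: 8 × 408 = 3264
  C=C: 1 × 607 = 607
  H-I: 1 × 302 = 302
  Σ(broken) = 4845 kJ
Bonds formed (products):
  C-C: 3 × 336 = 1008
  C-H: 9 × 408 = 3672
  C-I: 1 × 244 = 244
  Σ(formed) = 4924 kJ
ΔH = Σ(broken) − Σ(formed) = 4845 − 4924 = −79 kJ

ΔH ≈ −79 kJ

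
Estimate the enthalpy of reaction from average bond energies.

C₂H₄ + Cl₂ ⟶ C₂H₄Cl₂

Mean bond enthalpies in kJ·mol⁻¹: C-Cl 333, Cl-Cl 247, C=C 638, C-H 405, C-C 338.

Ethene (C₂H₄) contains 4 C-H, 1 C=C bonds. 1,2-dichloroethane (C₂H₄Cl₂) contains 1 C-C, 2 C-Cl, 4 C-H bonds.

Bonds broken (reactants):
  C-H: 4 × 405 = 1620
  C=C: 1 × 638 = 638
  Cl-Cl: 1 × 247 = 247
  Σ(broken) = 2505 kJ
Bonds formed (products):
  C-C: 1 × 338 = 338
  C-Cl: 2 × 333 = 666
  C-H: 4 × 405 = 1620
  Σ(formed) = 2624 kJ
ΔH = Σ(broken) − Σ(formed) = 2505 − 2624 = −119 kJ

ΔH ≈ −119 kJ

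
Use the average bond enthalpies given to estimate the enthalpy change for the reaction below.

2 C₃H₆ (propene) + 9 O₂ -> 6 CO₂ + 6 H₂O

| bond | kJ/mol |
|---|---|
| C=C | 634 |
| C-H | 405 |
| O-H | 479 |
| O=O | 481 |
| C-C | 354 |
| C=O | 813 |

Bonds broken (reactants):
  C-C: 2 × 354 = 708
  C-H: 12 × 405 = 4860
  C=C: 2 × 634 = 1268
  O=O: 9 × 481 = 4329
  Σ(broken) = 11165 kJ
Bonds formed (products):
  C=O: 12 × 813 = 9756
  O-H: 12 × 479 = 5748
  Σ(formed) = 15504 kJ
ΔH = Σ(broken) − Σ(formed) = 11165 − 15504 = −4339 kJ

ΔH ≈ −4339 kJ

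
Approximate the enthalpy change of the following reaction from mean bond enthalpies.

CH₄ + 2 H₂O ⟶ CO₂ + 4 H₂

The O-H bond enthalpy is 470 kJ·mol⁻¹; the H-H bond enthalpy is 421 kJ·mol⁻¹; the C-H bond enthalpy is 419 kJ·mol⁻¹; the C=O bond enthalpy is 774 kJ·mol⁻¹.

Bonds broken (reactants):
  C-H: 4 × 419 = 1676
  O-H: 4 × 470 = 1880
  Σ(broken) = 3556 kJ
Bonds formed (products):
  C=O: 2 × 774 = 1548
  H-H: 4 × 421 = 1684
  Σ(formed) = 3232 kJ
ΔH = Σ(broken) − Σ(formed) = 3556 − 3232 = +324 kJ

ΔH ≈ +324 kJ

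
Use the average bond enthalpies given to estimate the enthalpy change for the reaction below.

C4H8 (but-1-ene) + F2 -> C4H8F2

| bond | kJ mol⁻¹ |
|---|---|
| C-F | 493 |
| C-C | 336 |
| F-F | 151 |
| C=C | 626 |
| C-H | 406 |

Bonds broken (reactants):
  C-C: 2 × 336 = 672
  C-H: 8 × 406 = 3248
  C=C: 1 × 626 = 626
  F-F: 1 × 151 = 151
  Σ(broken) = 4697 kJ
Bonds formed (products):
  C-C: 3 × 336 = 1008
  C-F: 2 × 493 = 986
  C-H: 8 × 406 = 3248
  Σ(formed) = 5242 kJ
ΔH = Σ(broken) − Σ(formed) = 4697 − 5242 = −545 kJ

ΔH ≈ −545 kJ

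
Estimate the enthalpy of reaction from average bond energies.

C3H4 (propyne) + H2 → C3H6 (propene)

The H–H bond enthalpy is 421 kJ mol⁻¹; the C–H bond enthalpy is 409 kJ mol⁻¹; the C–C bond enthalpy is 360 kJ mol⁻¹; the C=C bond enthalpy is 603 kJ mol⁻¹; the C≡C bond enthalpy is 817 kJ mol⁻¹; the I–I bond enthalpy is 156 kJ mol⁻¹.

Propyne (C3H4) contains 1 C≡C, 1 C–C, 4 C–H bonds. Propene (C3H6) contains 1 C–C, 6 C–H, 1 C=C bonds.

ΔH ≈ −183 kJ

Bonds broken (reactants):
  C≡C: 1 × 817 = 817
  C–C: 1 × 360 = 360
  C–H: 4 × 409 = 1636
  H–H: 1 × 421 = 421
  Σ(broken) = 3234 kJ
Bonds formed (products):
  C–C: 1 × 360 = 360
  C–H: 6 × 409 = 2454
  C=C: 1 × 603 = 603
  Σ(formed) = 3417 kJ
ΔH = Σ(broken) − Σ(formed) = 3234 − 3417 = −183 kJ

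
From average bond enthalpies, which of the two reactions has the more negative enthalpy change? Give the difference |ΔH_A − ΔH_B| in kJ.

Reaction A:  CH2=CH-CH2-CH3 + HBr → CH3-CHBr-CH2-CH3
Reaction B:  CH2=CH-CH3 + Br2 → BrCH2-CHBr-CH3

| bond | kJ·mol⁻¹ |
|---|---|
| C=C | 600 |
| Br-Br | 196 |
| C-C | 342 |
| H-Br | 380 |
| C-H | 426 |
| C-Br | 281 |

Reaction B, by 39 kJ

Reaction A:
  Bonds broken (reactants):
    C-C: 2 × 342 = 684
    C-H: 8 × 426 = 3408
    C=C: 1 × 600 = 600
    H-Br: 1 × 380 = 380
    Σ(broken) = 5072 kJ
  Bonds formed (products):
    C-Br: 1 × 281 = 281
    C-C: 3 × 342 = 1026
    C-H: 9 × 426 = 3834
    Σ(formed) = 5141 kJ
  ΔH_A = 5072 − 5141 = −69 kJ
Reaction B:
  Bonds broken (reactants):
    Br-Br: 1 × 196 = 196
    C-C: 1 × 342 = 342
    C-H: 6 × 426 = 2556
    C=C: 1 × 600 = 600
    Σ(broken) = 3694 kJ
  Bonds formed (products):
    C-Br: 2 × 281 = 562
    C-C: 2 × 342 = 684
    C-H: 6 × 426 = 2556
    Σ(formed) = 3802 kJ
  ΔH_B = 3694 − 3802 = −108 kJ
ΔH_A − ΔH_B = +39 kJ, so reaction B has the more negative ΔH; |ΔH_A − ΔH_B| = 39 kJ.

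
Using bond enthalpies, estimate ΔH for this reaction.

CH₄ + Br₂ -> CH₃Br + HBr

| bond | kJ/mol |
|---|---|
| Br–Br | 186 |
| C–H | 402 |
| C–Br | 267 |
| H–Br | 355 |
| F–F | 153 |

ΔH ≈ −34 kJ

Bonds broken (reactants):
  Br–Br: 1 × 186 = 186
  C–H: 4 × 402 = 1608
  Σ(broken) = 1794 kJ
Bonds formed (products):
  C–Br: 1 × 267 = 267
  C–H: 3 × 402 = 1206
  H–Br: 1 × 355 = 355
  Σ(formed) = 1828 kJ
ΔH = Σ(broken) − Σ(formed) = 1794 − 1828 = −34 kJ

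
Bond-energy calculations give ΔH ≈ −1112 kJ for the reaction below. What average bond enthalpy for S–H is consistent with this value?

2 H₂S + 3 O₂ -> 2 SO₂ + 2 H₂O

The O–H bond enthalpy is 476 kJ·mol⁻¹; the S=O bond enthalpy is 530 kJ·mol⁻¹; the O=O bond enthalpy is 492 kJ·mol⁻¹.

Let D be the S–H bond energy.
Σ(broken) = 3×492 + 4×D = 1476 + 4D
Σ(formed) = 4×476 + 4×530 = 4024
ΔH = Σ(broken) − Σ(formed) = (1476 + 4D) − (4024) = −2548 + 4D
Setting this equal to −1112 kJ gives 4D = 1436, so D = 359 kJ/mol.

D(S–H) ≈ 359 kJ/mol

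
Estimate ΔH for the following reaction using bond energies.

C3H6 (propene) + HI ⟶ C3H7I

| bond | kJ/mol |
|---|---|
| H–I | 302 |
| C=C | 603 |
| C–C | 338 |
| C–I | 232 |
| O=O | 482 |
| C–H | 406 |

Bonds broken (reactants):
  C–C: 1 × 338 = 338
  C–H: 6 × 406 = 2436
  C=C: 1 × 603 = 603
  H–I: 1 × 302 = 302
  Σ(broken) = 3679 kJ
Bonds formed (products):
  C–C: 2 × 338 = 676
  C–H: 7 × 406 = 2842
  C–I: 1 × 232 = 232
  Σ(formed) = 3750 kJ
ΔH = Σ(broken) − Σ(formed) = 3679 − 3750 = −71 kJ

ΔH ≈ −71 kJ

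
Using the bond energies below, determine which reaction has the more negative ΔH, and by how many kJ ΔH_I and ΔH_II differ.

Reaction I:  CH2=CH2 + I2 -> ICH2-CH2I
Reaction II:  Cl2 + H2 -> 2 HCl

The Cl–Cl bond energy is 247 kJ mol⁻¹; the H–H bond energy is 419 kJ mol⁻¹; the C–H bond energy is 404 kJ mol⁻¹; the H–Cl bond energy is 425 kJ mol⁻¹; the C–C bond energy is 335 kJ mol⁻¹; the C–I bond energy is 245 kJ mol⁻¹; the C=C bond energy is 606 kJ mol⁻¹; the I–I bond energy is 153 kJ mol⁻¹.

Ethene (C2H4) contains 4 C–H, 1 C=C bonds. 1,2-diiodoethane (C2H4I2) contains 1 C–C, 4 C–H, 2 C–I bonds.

Reaction II, by 118 kJ

Reaction I:
  Bonds broken (reactants):
    C–H: 4 × 404 = 1616
    C=C: 1 × 606 = 606
    I–I: 1 × 153 = 153
    Σ(broken) = 2375 kJ
  Bonds formed (products):
    C–C: 1 × 335 = 335
    C–H: 4 × 404 = 1616
    C–I: 2 × 245 = 490
    Σ(formed) = 2441 kJ
  ΔH_I = 2375 − 2441 = −66 kJ
Reaction II:
  Bonds broken (reactants):
    Cl–Cl: 1 × 247 = 247
    H–H: 1 × 419 = 419
    Σ(broken) = 666 kJ
  Bonds formed (products):
    H–Cl: 2 × 425 = 850
    Σ(formed) = 850 kJ
  ΔH_II = 666 − 850 = −184 kJ
ΔH_I − ΔH_II = +118 kJ, so reaction II has the more negative ΔH; |ΔH_I − ΔH_II| = 118 kJ.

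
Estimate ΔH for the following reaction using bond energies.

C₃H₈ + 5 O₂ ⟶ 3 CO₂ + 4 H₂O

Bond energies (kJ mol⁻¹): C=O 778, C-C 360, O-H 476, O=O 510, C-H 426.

Bonds broken (reactants):
  C-C: 2 × 360 = 720
  C-H: 8 × 426 = 3408
  O=O: 5 × 510 = 2550
  Σ(broken) = 6678 kJ
Bonds formed (products):
  C=O: 6 × 778 = 4668
  O-H: 8 × 476 = 3808
  Σ(formed) = 8476 kJ
ΔH = Σ(broken) − Σ(formed) = 6678 − 8476 = −1798 kJ

ΔH ≈ −1798 kJ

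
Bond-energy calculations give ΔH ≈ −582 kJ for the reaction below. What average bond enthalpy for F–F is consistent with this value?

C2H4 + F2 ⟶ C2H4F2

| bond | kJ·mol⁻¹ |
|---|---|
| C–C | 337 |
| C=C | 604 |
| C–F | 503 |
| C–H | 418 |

Let D be the F–F bond energy.
Σ(broken) = 4×418 + 1×604 + 1×D = 2276 + D
Σ(formed) = 1×337 + 2×503 + 4×418 = 3015
ΔH = Σ(broken) − Σ(formed) = (2276 + D) − (3015) = −739 + D
Setting this equal to −582 kJ gives D = 157 kJ/mol.

D(F–F) ≈ 157 kJ/mol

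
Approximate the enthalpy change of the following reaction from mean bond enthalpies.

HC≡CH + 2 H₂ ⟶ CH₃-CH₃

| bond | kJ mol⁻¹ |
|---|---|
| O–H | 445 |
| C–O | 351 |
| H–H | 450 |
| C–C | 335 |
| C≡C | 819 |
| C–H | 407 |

Bonds broken (reactants):
  C≡C: 1 × 819 = 819
  C–H: 2 × 407 = 814
  H–H: 2 × 450 = 900
  Σ(broken) = 2533 kJ
Bonds formed (products):
  C–C: 1 × 335 = 335
  C–H: 6 × 407 = 2442
  Σ(formed) = 2777 kJ
ΔH = Σ(broken) − Σ(formed) = 2533 − 2777 = −244 kJ

ΔH ≈ −244 kJ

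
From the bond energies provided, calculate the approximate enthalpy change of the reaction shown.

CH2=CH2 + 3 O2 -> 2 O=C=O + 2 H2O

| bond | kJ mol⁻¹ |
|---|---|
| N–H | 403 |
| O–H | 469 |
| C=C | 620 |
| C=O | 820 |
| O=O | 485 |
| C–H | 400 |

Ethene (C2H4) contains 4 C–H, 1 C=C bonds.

ΔH ≈ −1481 kJ

Bonds broken (reactants):
  C–H: 4 × 400 = 1600
  C=C: 1 × 620 = 620
  O=O: 3 × 485 = 1455
  Σ(broken) = 3675 kJ
Bonds formed (products):
  C=O: 4 × 820 = 3280
  O–H: 4 × 469 = 1876
  Σ(formed) = 5156 kJ
ΔH = Σ(broken) − Σ(formed) = 3675 − 5156 = −1481 kJ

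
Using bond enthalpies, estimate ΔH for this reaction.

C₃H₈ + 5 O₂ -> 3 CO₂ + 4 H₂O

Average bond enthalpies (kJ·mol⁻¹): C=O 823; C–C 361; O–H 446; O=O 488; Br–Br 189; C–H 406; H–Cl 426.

Bonds broken (reactants):
  C–C: 2 × 361 = 722
  C–H: 8 × 406 = 3248
  O=O: 5 × 488 = 2440
  Σ(broken) = 6410 kJ
Bonds formed (products):
  C=O: 6 × 823 = 4938
  O–H: 8 × 446 = 3568
  Σ(formed) = 8506 kJ
ΔH = Σ(broken) − Σ(formed) = 6410 − 8506 = −2096 kJ

ΔH ≈ −2096 kJ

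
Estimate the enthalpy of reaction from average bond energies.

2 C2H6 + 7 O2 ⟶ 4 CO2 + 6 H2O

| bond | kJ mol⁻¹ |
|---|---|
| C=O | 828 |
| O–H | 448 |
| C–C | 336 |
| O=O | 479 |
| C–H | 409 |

Bonds broken (reactants):
  C–C: 2 × 336 = 672
  C–H: 12 × 409 = 4908
  O=O: 7 × 479 = 3353
  Σ(broken) = 8933 kJ
Bonds formed (products):
  C=O: 8 × 828 = 6624
  O–H: 12 × 448 = 5376
  Σ(formed) = 12000 kJ
ΔH = Σ(broken) − Σ(formed) = 8933 − 12000 = −3067 kJ

ΔH ≈ −3067 kJ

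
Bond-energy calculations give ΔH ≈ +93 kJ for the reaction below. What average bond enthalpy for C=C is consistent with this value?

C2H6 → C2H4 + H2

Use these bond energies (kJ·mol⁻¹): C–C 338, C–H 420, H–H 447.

D(C=C) ≈ 638 kJ/mol

Let D be the C=C bond energy.
Σ(broken) = 1×338 + 6×420 = 2858
Σ(formed) = 4×420 + 1×D + 1×447 = 2127 + D
ΔH = Σ(broken) − Σ(formed) = (2858) − (2127 + D) = +731 − D
Setting this equal to +93 kJ gives D = 638 kJ/mol.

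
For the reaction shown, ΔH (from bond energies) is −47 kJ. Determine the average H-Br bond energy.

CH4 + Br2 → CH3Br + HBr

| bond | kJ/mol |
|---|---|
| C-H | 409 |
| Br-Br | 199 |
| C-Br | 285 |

Let D be the H-Br bond energy.
Σ(broken) = 1×199 + 4×409 = 1835
Σ(formed) = 1×285 + 3×409 + 1×D = 1512 + D
ΔH = Σ(broken) − Σ(formed) = (1835) − (1512 + D) = +323 − D
Setting this equal to −47 kJ gives D = 370 kJ/mol.

D(H-Br) ≈ 370 kJ/mol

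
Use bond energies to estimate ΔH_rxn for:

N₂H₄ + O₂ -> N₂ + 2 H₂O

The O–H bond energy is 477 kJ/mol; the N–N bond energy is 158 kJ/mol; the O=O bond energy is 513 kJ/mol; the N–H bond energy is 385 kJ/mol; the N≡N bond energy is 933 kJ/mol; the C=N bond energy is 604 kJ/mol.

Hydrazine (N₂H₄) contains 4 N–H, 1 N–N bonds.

Bonds broken (reactants):
  N–H: 4 × 385 = 1540
  N–N: 1 × 158 = 158
  O=O: 1 × 513 = 513
  Σ(broken) = 2211 kJ
Bonds formed (products):
  N≡N: 1 × 933 = 933
  O–H: 4 × 477 = 1908
  Σ(formed) = 2841 kJ
ΔH = Σ(broken) − Σ(formed) = 2211 − 2841 = −630 kJ

ΔH ≈ −630 kJ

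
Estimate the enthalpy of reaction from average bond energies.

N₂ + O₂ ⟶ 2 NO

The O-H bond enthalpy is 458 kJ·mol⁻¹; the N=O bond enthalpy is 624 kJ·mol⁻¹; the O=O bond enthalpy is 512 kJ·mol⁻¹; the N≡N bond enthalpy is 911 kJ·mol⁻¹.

Bonds broken (reactants):
  N≡N: 1 × 911 = 911
  O=O: 1 × 512 = 512
  Σ(broken) = 1423 kJ
Bonds formed (products):
  N=O: 2 × 624 = 1248
  Σ(formed) = 1248 kJ
ΔH = Σ(broken) − Σ(formed) = 1423 − 1248 = +175 kJ

ΔH ≈ +175 kJ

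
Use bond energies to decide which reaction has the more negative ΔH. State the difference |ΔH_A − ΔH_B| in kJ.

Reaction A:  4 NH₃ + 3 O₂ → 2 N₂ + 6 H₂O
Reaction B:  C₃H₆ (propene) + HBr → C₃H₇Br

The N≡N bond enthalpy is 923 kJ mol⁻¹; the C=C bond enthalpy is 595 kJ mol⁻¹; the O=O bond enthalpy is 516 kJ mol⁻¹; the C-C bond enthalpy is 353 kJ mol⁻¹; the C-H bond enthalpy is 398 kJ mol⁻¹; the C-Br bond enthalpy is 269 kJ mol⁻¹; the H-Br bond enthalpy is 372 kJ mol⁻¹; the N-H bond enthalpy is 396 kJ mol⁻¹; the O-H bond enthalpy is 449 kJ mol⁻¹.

Reaction A:
  Bonds broken (reactants):
    N-H: 12 × 396 = 4752
    O=O: 3 × 516 = 1548
    Σ(broken) = 6300 kJ
  Bonds formed (products):
    N≡N: 2 × 923 = 1846
    O-H: 12 × 449 = 5388
    Σ(formed) = 7234 kJ
  ΔH_A = 6300 − 7234 = −934 kJ
Reaction B:
  Bonds broken (reactants):
    C-C: 1 × 353 = 353
    C-H: 6 × 398 = 2388
    C=C: 1 × 595 = 595
    H-Br: 1 × 372 = 372
    Σ(broken) = 3708 kJ
  Bonds formed (products):
    C-Br: 1 × 269 = 269
    C-C: 2 × 353 = 706
    C-H: 7 × 398 = 2786
    Σ(formed) = 3761 kJ
  ΔH_B = 3708 − 3761 = −53 kJ
ΔH_A − ΔH_B = −881 kJ, so reaction A has the more negative ΔH; |ΔH_A − ΔH_B| = 881 kJ.

Reaction A, by 881 kJ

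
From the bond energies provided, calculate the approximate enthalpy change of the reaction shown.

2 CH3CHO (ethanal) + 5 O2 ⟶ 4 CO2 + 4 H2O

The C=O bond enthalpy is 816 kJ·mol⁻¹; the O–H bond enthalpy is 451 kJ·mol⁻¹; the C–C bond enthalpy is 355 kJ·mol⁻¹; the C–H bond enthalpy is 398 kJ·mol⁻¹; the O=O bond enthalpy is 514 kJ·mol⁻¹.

ΔH ≈ −2040 kJ

Bonds broken (reactants):
  C–C: 2 × 355 = 710
  C–H: 8 × 398 = 3184
  C=O: 2 × 816 = 1632
  O=O: 5 × 514 = 2570
  Σ(broken) = 8096 kJ
Bonds formed (products):
  C=O: 8 × 816 = 6528
  O–H: 8 × 451 = 3608
  Σ(formed) = 10136 kJ
ΔH = Σ(broken) − Σ(formed) = 8096 − 10136 = −2040 kJ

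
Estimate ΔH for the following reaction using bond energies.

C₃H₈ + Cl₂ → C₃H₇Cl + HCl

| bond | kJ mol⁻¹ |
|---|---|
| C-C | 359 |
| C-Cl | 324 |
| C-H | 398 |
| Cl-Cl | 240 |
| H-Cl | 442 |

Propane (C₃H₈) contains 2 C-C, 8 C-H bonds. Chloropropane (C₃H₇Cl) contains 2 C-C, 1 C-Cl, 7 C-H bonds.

Bonds broken (reactants):
  C-C: 2 × 359 = 718
  C-H: 8 × 398 = 3184
  Cl-Cl: 1 × 240 = 240
  Σ(broken) = 4142 kJ
Bonds formed (products):
  C-C: 2 × 359 = 718
  C-Cl: 1 × 324 = 324
  C-H: 7 × 398 = 2786
  H-Cl: 1 × 442 = 442
  Σ(formed) = 4270 kJ
ΔH = Σ(broken) − Σ(formed) = 4142 − 4270 = −128 kJ

ΔH ≈ −128 kJ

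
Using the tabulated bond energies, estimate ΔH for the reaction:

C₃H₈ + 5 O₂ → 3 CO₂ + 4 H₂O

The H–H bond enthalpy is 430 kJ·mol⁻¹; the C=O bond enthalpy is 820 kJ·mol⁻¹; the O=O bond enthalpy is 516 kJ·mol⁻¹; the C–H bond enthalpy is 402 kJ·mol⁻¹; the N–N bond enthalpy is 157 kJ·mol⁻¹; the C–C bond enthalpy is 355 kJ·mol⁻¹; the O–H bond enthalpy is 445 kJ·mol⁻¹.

Bonds broken (reactants):
  C–C: 2 × 355 = 710
  C–H: 8 × 402 = 3216
  O=O: 5 × 516 = 2580
  Σ(broken) = 6506 kJ
Bonds formed (products):
  C=O: 6 × 820 = 4920
  O–H: 8 × 445 = 3560
  Σ(formed) = 8480 kJ
ΔH = Σ(broken) − Σ(formed) = 6506 − 8480 = −1974 kJ

ΔH ≈ −1974 kJ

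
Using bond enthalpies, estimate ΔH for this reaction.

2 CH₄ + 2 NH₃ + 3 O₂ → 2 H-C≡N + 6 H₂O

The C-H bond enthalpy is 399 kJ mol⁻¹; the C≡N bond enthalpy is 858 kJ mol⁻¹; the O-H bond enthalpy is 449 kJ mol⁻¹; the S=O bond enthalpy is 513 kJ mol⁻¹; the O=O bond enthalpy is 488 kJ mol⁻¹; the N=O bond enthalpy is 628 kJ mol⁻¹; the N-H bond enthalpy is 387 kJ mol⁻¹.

ΔH ≈ −924 kJ

Bonds broken (reactants):
  C-H: 8 × 399 = 3192
  N-H: 6 × 387 = 2322
  O=O: 3 × 488 = 1464
  Σ(broken) = 6978 kJ
Bonds formed (products):
  C≡N: 2 × 858 = 1716
  C-H: 2 × 399 = 798
  O-H: 12 × 449 = 5388
  Σ(formed) = 7902 kJ
ΔH = Σ(broken) − Σ(formed) = 6978 − 7902 = −924 kJ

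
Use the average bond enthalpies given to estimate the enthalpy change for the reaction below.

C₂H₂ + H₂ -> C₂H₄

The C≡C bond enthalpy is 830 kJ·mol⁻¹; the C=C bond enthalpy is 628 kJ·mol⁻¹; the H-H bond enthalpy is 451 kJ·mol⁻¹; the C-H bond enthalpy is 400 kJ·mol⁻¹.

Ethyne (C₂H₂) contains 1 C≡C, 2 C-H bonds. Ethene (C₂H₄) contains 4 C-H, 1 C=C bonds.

Bonds broken (reactants):
  C≡C: 1 × 830 = 830
  C-H: 2 × 400 = 800
  H-H: 1 × 451 = 451
  Σ(broken) = 2081 kJ
Bonds formed (products):
  C-H: 4 × 400 = 1600
  C=C: 1 × 628 = 628
  Σ(formed) = 2228 kJ
ΔH = Σ(broken) − Σ(formed) = 2081 − 2228 = −147 kJ

ΔH ≈ −147 kJ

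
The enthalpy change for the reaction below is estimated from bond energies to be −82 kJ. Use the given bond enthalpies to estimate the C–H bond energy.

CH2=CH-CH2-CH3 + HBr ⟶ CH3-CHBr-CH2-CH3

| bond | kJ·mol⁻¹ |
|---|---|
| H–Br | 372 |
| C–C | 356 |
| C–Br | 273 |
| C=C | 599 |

D(C–H) ≈ 424 kJ/mol

Let D be the C–H bond energy.
Σ(broken) = 2×356 + 8×D + 1×599 + 1×372 = 1683 + 8D
Σ(formed) = 1×273 + 3×356 + 9×D = 1341 + 9D
ΔH = Σ(broken) − Σ(formed) = (1683 + 8D) − (1341 + 9D) = +342 − D
Setting this equal to −82 kJ gives D = 424 kJ/mol.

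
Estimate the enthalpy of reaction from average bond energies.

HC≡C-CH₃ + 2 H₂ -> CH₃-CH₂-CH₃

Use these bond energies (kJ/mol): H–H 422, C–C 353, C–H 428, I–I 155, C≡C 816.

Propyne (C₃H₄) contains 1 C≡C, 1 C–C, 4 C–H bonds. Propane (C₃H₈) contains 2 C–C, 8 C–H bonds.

ΔH ≈ −405 kJ

Bonds broken (reactants):
  C≡C: 1 × 816 = 816
  C–C: 1 × 353 = 353
  C–H: 4 × 428 = 1712
  H–H: 2 × 422 = 844
  Σ(broken) = 3725 kJ
Bonds formed (products):
  C–C: 2 × 353 = 706
  C–H: 8 × 428 = 3424
  Σ(formed) = 4130 kJ
ΔH = Σ(broken) − Σ(formed) = 3725 − 4130 = −405 kJ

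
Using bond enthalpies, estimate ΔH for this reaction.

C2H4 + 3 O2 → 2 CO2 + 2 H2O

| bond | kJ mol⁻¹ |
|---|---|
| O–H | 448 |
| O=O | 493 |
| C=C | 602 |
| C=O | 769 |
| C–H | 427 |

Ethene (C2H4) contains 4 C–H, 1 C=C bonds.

Bonds broken (reactants):
  C–H: 4 × 427 = 1708
  C=C: 1 × 602 = 602
  O=O: 3 × 493 = 1479
  Σ(broken) = 3789 kJ
Bonds formed (products):
  C=O: 4 × 769 = 3076
  O–H: 4 × 448 = 1792
  Σ(formed) = 4868 kJ
ΔH = Σ(broken) − Σ(formed) = 3789 − 4868 = −1079 kJ

ΔH ≈ −1079 kJ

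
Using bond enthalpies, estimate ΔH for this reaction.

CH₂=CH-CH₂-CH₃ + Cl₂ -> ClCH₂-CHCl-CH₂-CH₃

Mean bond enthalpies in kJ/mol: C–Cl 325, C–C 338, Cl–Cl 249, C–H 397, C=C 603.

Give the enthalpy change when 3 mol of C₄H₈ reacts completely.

Bonds broken (reactants):
  C–C: 2 × 338 = 676
  C–H: 8 × 397 = 3176
  C=C: 1 × 603 = 603
  Cl–Cl: 1 × 249 = 249
  Σ(broken) = 4704 kJ
Bonds formed (products):
  C–C: 3 × 338 = 1014
  C–Cl: 2 × 325 = 650
  C–H: 8 × 397 = 3176
  Σ(formed) = 4840 kJ
ΔH = Σ(broken) − Σ(formed) = 4704 − 4840 = −136 kJ
For 3× the reaction as written: 3 × (−136) = −408 kJ

ΔH = −408 kJ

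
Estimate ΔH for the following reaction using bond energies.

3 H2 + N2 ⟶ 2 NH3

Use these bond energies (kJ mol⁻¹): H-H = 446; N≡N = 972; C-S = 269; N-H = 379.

ΔH ≈ +36 kJ

Bonds broken (reactants):
  H-H: 3 × 446 = 1338
  N≡N: 1 × 972 = 972
  Σ(broken) = 2310 kJ
Bonds formed (products):
  N-H: 6 × 379 = 2274
  Σ(formed) = 2274 kJ
ΔH = Σ(broken) − Σ(formed) = 2310 − 2274 = +36 kJ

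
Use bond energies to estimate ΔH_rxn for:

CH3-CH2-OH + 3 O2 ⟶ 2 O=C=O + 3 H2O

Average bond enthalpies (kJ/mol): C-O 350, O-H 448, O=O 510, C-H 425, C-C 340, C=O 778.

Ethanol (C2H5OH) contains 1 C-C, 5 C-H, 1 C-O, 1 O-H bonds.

ΔH ≈ −1007 kJ

Bonds broken (reactants):
  C-C: 1 × 340 = 340
  C-H: 5 × 425 = 2125
  C-O: 1 × 350 = 350
  O-H: 1 × 448 = 448
  O=O: 3 × 510 = 1530
  Σ(broken) = 4793 kJ
Bonds formed (products):
  C=O: 4 × 778 = 3112
  O-H: 6 × 448 = 2688
  Σ(formed) = 5800 kJ
ΔH = Σ(broken) − Σ(formed) = 4793 − 5800 = −1007 kJ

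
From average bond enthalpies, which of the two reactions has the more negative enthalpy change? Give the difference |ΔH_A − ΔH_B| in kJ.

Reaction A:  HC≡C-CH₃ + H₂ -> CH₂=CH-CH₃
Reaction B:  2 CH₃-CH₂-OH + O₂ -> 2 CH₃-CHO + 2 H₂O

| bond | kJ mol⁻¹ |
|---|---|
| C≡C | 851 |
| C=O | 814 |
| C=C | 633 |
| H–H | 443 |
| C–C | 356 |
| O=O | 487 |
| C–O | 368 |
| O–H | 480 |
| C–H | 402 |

Reaction A:
  Bonds broken (reactants):
    C≡C: 1 × 851 = 851
    C–C: 1 × 356 = 356
    C–H: 4 × 402 = 1608
    H–H: 1 × 443 = 443
    Σ(broken) = 3258 kJ
  Bonds formed (products):
    C–C: 1 × 356 = 356
    C–H: 6 × 402 = 2412
    C=C: 1 × 633 = 633
    Σ(formed) = 3401 kJ
  ΔH_A = 3258 − 3401 = −143 kJ
Reaction B:
  Bonds broken (reactants):
    C–C: 2 × 356 = 712
    C–H: 10 × 402 = 4020
    C–O: 2 × 368 = 736
    O–H: 2 × 480 = 960
    O=O: 1 × 487 = 487
    Σ(broken) = 6915 kJ
  Bonds formed (products):
    C–C: 2 × 356 = 712
    C–H: 8 × 402 = 3216
    C=O: 2 × 814 = 1628
    O–H: 4 × 480 = 1920
    Σ(formed) = 7476 kJ
  ΔH_B = 6915 − 7476 = −561 kJ
ΔH_A − ΔH_B = +418 kJ, so reaction B has the more negative ΔH; |ΔH_A − ΔH_B| = 418 kJ.

Reaction B, by 418 kJ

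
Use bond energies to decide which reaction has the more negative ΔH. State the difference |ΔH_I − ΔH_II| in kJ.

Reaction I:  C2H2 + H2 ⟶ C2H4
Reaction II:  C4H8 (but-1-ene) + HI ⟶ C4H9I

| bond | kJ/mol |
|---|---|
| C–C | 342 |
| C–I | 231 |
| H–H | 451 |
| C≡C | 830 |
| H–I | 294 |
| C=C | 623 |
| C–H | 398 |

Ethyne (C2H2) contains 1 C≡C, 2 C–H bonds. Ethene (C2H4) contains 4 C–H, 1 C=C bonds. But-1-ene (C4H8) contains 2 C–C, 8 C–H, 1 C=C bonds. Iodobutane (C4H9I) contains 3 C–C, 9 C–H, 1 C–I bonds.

Reaction I, by 84 kJ

Reaction I:
  Bonds broken (reactants):
    C≡C: 1 × 830 = 830
    C–H: 2 × 398 = 796
    H–H: 1 × 451 = 451
    Σ(broken) = 2077 kJ
  Bonds formed (products):
    C–H: 4 × 398 = 1592
    C=C: 1 × 623 = 623
    Σ(formed) = 2215 kJ
  ΔH_I = 2077 − 2215 = −138 kJ
Reaction II:
  Bonds broken (reactants):
    C–C: 2 × 342 = 684
    C–H: 8 × 398 = 3184
    C=C: 1 × 623 = 623
    H–I: 1 × 294 = 294
    Σ(broken) = 4785 kJ
  Bonds formed (products):
    C–C: 3 × 342 = 1026
    C–H: 9 × 398 = 3582
    C–I: 1 × 231 = 231
    Σ(formed) = 4839 kJ
  ΔH_II = 4785 − 4839 = −54 kJ
ΔH_I − ΔH_II = −84 kJ, so reaction I has the more negative ΔH; |ΔH_I − ΔH_II| = 84 kJ.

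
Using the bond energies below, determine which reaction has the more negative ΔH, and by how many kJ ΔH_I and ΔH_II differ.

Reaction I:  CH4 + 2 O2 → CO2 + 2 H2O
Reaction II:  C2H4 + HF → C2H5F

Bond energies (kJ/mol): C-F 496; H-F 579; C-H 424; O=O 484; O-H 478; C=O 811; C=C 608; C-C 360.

Reaction I:
  Bonds broken (reactants):
    C-H: 4 × 424 = 1696
    O=O: 2 × 484 = 968
    Σ(broken) = 2664 kJ
  Bonds formed (products):
    C=O: 2 × 811 = 1622
    O-H: 4 × 478 = 1912
    Σ(formed) = 3534 kJ
  ΔH_I = 2664 − 3534 = −870 kJ
Reaction II:
  Bonds broken (reactants):
    C-H: 4 × 424 = 1696
    C=C: 1 × 608 = 608
    H-F: 1 × 579 = 579
    Σ(broken) = 2883 kJ
  Bonds formed (products):
    C-C: 1 × 360 = 360
    C-F: 1 × 496 = 496
    C-H: 5 × 424 = 2120
    Σ(formed) = 2976 kJ
  ΔH_II = 2883 − 2976 = −93 kJ
ΔH_I − ΔH_II = −777 kJ, so reaction I has the more negative ΔH; |ΔH_I − ΔH_II| = 777 kJ.

Reaction I, by 777 kJ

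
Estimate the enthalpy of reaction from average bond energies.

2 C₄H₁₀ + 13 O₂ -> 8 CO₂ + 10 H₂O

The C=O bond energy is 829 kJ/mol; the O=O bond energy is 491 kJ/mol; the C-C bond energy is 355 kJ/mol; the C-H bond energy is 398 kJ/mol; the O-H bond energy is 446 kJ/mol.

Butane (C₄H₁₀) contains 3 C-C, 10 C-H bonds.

Bonds broken (reactants):
  C-C: 6 × 355 = 2130
  C-H: 20 × 398 = 7960
  O=O: 13 × 491 = 6383
  Σ(broken) = 16473 kJ
Bonds formed (products):
  C=O: 16 × 829 = 13264
  O-H: 20 × 446 = 8920
  Σ(formed) = 22184 kJ
ΔH = Σ(broken) − Σ(formed) = 16473 − 22184 = −5711 kJ

ΔH ≈ −5711 kJ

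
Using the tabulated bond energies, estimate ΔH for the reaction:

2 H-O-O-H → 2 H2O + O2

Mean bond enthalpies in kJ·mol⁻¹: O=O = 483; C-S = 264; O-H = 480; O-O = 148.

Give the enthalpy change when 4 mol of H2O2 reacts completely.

Bonds broken (reactants):
  O-H: 4 × 480 = 1920
  O-O: 2 × 148 = 296
  Σ(broken) = 2216 kJ
Bonds formed (products):
  O-H: 4 × 480 = 1920
  O=O: 1 × 483 = 483
  Σ(formed) = 2403 kJ
ΔH = Σ(broken) − Σ(formed) = 2216 − 2403 = −187 kJ
For 2× the reaction as written: 2 × (−187) = −374 kJ

ΔH = −374 kJ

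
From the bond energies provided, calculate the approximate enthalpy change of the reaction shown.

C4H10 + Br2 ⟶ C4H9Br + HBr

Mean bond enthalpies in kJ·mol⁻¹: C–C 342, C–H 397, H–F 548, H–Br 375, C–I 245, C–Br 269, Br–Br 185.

ΔH ≈ −62 kJ

Bonds broken (reactants):
  Br–Br: 1 × 185 = 185
  C–C: 3 × 342 = 1026
  C–H: 10 × 397 = 3970
  Σ(broken) = 5181 kJ
Bonds formed (products):
  C–Br: 1 × 269 = 269
  C–C: 3 × 342 = 1026
  C–H: 9 × 397 = 3573
  H–Br: 1 × 375 = 375
  Σ(formed) = 5243 kJ
ΔH = Σ(broken) − Σ(formed) = 5181 − 5243 = −62 kJ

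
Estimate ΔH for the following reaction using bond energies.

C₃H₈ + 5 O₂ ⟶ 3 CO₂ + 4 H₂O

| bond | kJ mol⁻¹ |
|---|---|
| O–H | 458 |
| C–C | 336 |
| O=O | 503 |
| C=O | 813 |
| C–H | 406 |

ΔH ≈ −2107 kJ

Bonds broken (reactants):
  C–C: 2 × 336 = 672
  C–H: 8 × 406 = 3248
  O=O: 5 × 503 = 2515
  Σ(broken) = 6435 kJ
Bonds formed (products):
  C=O: 6 × 813 = 4878
  O–H: 8 × 458 = 3664
  Σ(formed) = 8542 kJ
ΔH = Σ(broken) − Σ(formed) = 6435 − 8542 = −2107 kJ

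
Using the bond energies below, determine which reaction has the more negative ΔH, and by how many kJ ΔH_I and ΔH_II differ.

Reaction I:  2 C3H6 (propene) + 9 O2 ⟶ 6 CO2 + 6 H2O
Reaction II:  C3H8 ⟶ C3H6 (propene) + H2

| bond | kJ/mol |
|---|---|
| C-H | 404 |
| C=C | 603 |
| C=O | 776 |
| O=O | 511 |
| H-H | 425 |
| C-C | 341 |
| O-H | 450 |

Reaction I:
  Bonds broken (reactants):
    C-C: 2 × 341 = 682
    C-H: 12 × 404 = 4848
    C=C: 2 × 603 = 1206
    O=O: 9 × 511 = 4599
    Σ(broken) = 11335 kJ
  Bonds formed (products):
    C=O: 12 × 776 = 9312
    O-H: 12 × 450 = 5400
    Σ(formed) = 14712 kJ
  ΔH_I = 11335 − 14712 = −3377 kJ
Reaction II:
  Bonds broken (reactants):
    C-C: 2 × 341 = 682
    C-H: 8 × 404 = 3232
    Σ(broken) = 3914 kJ
  Bonds formed (products):
    C-C: 1 × 341 = 341
    C-H: 6 × 404 = 2424
    C=C: 1 × 603 = 603
    H-H: 1 × 425 = 425
    Σ(formed) = 3793 kJ
  ΔH_II = 3914 − 3793 = +121 kJ
ΔH_I − ΔH_II = −3498 kJ, so reaction I has the more negative ΔH; |ΔH_I − ΔH_II| = 3498 kJ.

Reaction I, by 3498 kJ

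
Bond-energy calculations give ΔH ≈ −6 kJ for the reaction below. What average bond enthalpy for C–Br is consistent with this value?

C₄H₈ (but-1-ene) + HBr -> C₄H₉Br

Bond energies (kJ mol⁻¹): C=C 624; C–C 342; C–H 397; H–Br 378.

D(C–Br) ≈ 269 kJ/mol

Let D be the C–Br bond energy.
Σ(broken) = 2×342 + 8×397 + 1×624 + 1×378 = 4862
Σ(formed) = 1×D + 3×342 + 9×397 = 4599 + D
ΔH = Σ(broken) − Σ(formed) = (4862) − (4599 + D) = +263 − D
Setting this equal to −6 kJ gives D = 269 kJ/mol.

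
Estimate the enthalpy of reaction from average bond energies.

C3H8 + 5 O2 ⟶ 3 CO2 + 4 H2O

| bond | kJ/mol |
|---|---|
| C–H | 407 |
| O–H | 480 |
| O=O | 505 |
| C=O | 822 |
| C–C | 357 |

Bonds broken (reactants):
  C–C: 2 × 357 = 714
  C–H: 8 × 407 = 3256
  O=O: 5 × 505 = 2525
  Σ(broken) = 6495 kJ
Bonds formed (products):
  C=O: 6 × 822 = 4932
  O–H: 8 × 480 = 3840
  Σ(formed) = 8772 kJ
ΔH = Σ(broken) − Σ(formed) = 6495 − 8772 = −2277 kJ

ΔH ≈ −2277 kJ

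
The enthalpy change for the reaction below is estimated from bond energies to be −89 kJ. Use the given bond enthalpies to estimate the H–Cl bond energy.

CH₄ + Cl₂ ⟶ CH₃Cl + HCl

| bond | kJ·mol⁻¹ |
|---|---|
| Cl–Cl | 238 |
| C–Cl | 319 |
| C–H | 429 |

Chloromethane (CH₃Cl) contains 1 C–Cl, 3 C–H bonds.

D(H–Cl) ≈ 437 kJ/mol

Let D be the H–Cl bond energy.
Σ(broken) = 4×429 + 1×238 = 1954
Σ(formed) = 1×319 + 3×429 + 1×D = 1606 + D
ΔH = Σ(broken) − Σ(formed) = (1954) − (1606 + D) = +348 − D
Setting this equal to −89 kJ gives D = 437 kJ/mol.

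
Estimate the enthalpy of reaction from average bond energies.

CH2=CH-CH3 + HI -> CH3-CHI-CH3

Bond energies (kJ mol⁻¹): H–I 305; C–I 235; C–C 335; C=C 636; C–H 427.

ΔH ≈ −56 kJ

Bonds broken (reactants):
  C–C: 1 × 335 = 335
  C–H: 6 × 427 = 2562
  C=C: 1 × 636 = 636
  H–I: 1 × 305 = 305
  Σ(broken) = 3838 kJ
Bonds formed (products):
  C–C: 2 × 335 = 670
  C–H: 7 × 427 = 2989
  C–I: 1 × 235 = 235
  Σ(formed) = 3894 kJ
ΔH = Σ(broken) − Σ(formed) = 3838 − 3894 = −56 kJ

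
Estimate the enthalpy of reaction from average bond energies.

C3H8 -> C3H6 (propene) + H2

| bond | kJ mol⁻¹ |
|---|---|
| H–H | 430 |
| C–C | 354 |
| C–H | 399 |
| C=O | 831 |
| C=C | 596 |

ΔH ≈ +126 kJ

Bonds broken (reactants):
  C–C: 2 × 354 = 708
  C–H: 8 × 399 = 3192
  Σ(broken) = 3900 kJ
Bonds formed (products):
  C–C: 1 × 354 = 354
  C–H: 6 × 399 = 2394
  C=C: 1 × 596 = 596
  H–H: 1 × 430 = 430
  Σ(formed) = 3774 kJ
ΔH = Σ(broken) − Σ(formed) = 3900 − 3774 = +126 kJ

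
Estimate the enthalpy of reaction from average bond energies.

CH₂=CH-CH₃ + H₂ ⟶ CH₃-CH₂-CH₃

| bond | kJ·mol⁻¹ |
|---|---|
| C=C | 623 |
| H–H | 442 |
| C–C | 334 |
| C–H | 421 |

ΔH ≈ −111 kJ

Bonds broken (reactants):
  C–C: 1 × 334 = 334
  C–H: 6 × 421 = 2526
  C=C: 1 × 623 = 623
  H–H: 1 × 442 = 442
  Σ(broken) = 3925 kJ
Bonds formed (products):
  C–C: 2 × 334 = 668
  C–H: 8 × 421 = 3368
  Σ(formed) = 4036 kJ
ΔH = Σ(broken) − Σ(formed) = 3925 − 4036 = −111 kJ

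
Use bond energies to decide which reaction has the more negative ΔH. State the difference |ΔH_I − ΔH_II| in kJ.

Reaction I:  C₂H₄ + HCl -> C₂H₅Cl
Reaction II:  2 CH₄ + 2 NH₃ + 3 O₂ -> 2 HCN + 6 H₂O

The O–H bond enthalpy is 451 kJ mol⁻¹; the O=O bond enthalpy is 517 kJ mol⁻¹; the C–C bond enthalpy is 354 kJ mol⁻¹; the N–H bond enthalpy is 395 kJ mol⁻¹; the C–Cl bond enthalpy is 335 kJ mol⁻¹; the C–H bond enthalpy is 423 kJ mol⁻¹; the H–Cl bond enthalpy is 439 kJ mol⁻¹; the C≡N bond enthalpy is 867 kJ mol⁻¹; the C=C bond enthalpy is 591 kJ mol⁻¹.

Reaction I:
  Bonds broken (reactants):
    C–H: 4 × 423 = 1692
    C=C: 1 × 591 = 591
    H–Cl: 1 × 439 = 439
    Σ(broken) = 2722 kJ
  Bonds formed (products):
    C–C: 1 × 354 = 354
    C–Cl: 1 × 335 = 335
    C–H: 5 × 423 = 2115
    Σ(formed) = 2804 kJ
  ΔH_I = 2722 − 2804 = −82 kJ
Reaction II:
  Bonds broken (reactants):
    C–H: 8 × 423 = 3384
    N–H: 6 × 395 = 2370
    O=O: 3 × 517 = 1551
    Σ(broken) = 7305 kJ
  Bonds formed (products):
    C≡N: 2 × 867 = 1734
    C–H: 2 × 423 = 846
    O–H: 12 × 451 = 5412
    Σ(formed) = 7992 kJ
  ΔH_II = 7305 − 7992 = −687 kJ
ΔH_I − ΔH_II = +605 kJ, so reaction II has the more negative ΔH; |ΔH_I − ΔH_II| = 605 kJ.

Reaction II, by 605 kJ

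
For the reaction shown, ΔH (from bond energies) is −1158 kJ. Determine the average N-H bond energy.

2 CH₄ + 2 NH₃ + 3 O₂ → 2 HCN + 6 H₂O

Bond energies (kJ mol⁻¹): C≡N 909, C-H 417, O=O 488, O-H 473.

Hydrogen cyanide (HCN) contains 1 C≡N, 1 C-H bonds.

D(N-H) ≈ 395 kJ/mol

Let D be the N-H bond energy.
Σ(broken) = 8×417 + 6×D + 3×488 = 4800 + 6D
Σ(formed) = 2×909 + 2×417 + 12×473 = 8328
ΔH = Σ(broken) − Σ(formed) = (4800 + 6D) − (8328) = −3528 + 6D
Setting this equal to −1158 kJ gives 6D = 2370, so D = 395 kJ/mol.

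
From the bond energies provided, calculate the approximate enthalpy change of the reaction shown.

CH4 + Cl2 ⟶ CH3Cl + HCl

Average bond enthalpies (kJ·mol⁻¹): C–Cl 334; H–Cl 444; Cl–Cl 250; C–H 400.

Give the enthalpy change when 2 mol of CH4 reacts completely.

Bonds broken (reactants):
  C–H: 4 × 400 = 1600
  Cl–Cl: 1 × 250 = 250
  Σ(broken) = 1850 kJ
Bonds formed (products):
  C–Cl: 1 × 334 = 334
  C–H: 3 × 400 = 1200
  H–Cl: 1 × 444 = 444
  Σ(formed) = 1978 kJ
ΔH = Σ(broken) − Σ(formed) = 1850 − 1978 = −128 kJ
For 2× the reaction as written: 2 × (−128) = −256 kJ

ΔH = −256 kJ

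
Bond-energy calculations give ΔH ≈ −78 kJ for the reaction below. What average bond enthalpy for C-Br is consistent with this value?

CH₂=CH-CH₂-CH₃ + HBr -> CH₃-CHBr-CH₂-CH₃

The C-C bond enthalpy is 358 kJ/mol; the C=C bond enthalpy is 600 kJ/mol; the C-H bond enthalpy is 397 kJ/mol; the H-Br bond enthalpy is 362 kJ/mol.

D(C-Br) ≈ 285 kJ/mol

Let D be the C-Br bond energy.
Σ(broken) = 2×358 + 8×397 + 1×600 + 1×362 = 4854
Σ(formed) = 1×D + 3×358 + 9×397 = 4647 + D
ΔH = Σ(broken) − Σ(formed) = (4854) − (4647 + D) = +207 − D
Setting this equal to −78 kJ gives D = 285 kJ/mol.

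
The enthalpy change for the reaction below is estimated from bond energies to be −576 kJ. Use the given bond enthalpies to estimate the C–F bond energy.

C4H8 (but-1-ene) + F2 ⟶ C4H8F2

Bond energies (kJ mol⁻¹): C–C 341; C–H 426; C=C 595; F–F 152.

Let D be the C–F bond energy.
Σ(broken) = 2×341 + 8×426 + 1×595 + 1×152 = 4837
Σ(formed) = 3×341 + 2×D + 8×426 = 4431 + 2D
ΔH = Σ(broken) − Σ(formed) = (4837) − (4431 + 2D) = +406 − 2D
Setting this equal to −576 kJ gives 2D = 982, so D = 491 kJ/mol.

D(C–F) ≈ 491 kJ/mol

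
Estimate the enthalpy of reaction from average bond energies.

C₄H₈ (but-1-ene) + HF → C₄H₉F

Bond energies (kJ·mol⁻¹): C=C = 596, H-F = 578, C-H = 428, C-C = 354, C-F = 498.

ΔH ≈ −106 kJ

Bonds broken (reactants):
  C-C: 2 × 354 = 708
  C-H: 8 × 428 = 3424
  C=C: 1 × 596 = 596
  H-F: 1 × 578 = 578
  Σ(broken) = 5306 kJ
Bonds formed (products):
  C-C: 3 × 354 = 1062
  C-F: 1 × 498 = 498
  C-H: 9 × 428 = 3852
  Σ(formed) = 5412 kJ
ΔH = Σ(broken) − Σ(formed) = 5306 − 5412 = −106 kJ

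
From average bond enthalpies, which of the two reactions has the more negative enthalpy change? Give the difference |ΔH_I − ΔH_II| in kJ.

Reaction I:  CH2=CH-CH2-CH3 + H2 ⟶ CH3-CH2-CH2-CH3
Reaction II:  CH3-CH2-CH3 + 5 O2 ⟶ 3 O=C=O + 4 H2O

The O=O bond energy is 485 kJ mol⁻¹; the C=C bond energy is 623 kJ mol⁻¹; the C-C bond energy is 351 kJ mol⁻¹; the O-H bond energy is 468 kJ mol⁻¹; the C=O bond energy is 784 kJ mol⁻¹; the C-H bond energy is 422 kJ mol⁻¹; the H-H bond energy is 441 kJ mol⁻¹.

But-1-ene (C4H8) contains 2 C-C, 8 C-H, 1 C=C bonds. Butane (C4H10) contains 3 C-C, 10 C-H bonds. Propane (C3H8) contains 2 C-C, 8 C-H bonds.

Reaction II, by 1814 kJ

Reaction I:
  Bonds broken (reactants):
    C-C: 2 × 351 = 702
    C-H: 8 × 422 = 3376
    C=C: 1 × 623 = 623
    H-H: 1 × 441 = 441
    Σ(broken) = 5142 kJ
  Bonds formed (products):
    C-C: 3 × 351 = 1053
    C-H: 10 × 422 = 4220
    Σ(formed) = 5273 kJ
  ΔH_I = 5142 − 5273 = −131 kJ
Reaction II:
  Bonds broken (reactants):
    C-C: 2 × 351 = 702
    C-H: 8 × 422 = 3376
    O=O: 5 × 485 = 2425
    Σ(broken) = 6503 kJ
  Bonds formed (products):
    C=O: 6 × 784 = 4704
    O-H: 8 × 468 = 3744
    Σ(formed) = 8448 kJ
  ΔH_II = 6503 − 8448 = −1945 kJ
ΔH_I − ΔH_II = +1814 kJ, so reaction II has the more negative ΔH; |ΔH_I − ΔH_II| = 1814 kJ.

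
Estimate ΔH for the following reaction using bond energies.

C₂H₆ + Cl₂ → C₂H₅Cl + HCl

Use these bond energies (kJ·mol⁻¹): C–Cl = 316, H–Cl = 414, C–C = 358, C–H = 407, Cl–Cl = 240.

Bonds broken (reactants):
  C–C: 1 × 358 = 358
  C–H: 6 × 407 = 2442
  Cl–Cl: 1 × 240 = 240
  Σ(broken) = 3040 kJ
Bonds formed (products):
  C–C: 1 × 358 = 358
  C–Cl: 1 × 316 = 316
  C–H: 5 × 407 = 2035
  H–Cl: 1 × 414 = 414
  Σ(formed) = 3123 kJ
ΔH = Σ(broken) − Σ(formed) = 3040 − 3123 = −83 kJ

ΔH ≈ −83 kJ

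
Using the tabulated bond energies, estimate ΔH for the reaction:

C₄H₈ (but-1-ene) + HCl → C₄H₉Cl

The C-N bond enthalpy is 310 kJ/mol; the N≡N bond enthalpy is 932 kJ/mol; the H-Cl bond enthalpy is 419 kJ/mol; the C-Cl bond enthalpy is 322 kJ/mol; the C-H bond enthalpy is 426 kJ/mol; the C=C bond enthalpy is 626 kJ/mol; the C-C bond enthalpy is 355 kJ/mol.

Bonds broken (reactants):
  C-C: 2 × 355 = 710
  C-H: 8 × 426 = 3408
  C=C: 1 × 626 = 626
  H-Cl: 1 × 419 = 419
  Σ(broken) = 5163 kJ
Bonds formed (products):
  C-C: 3 × 355 = 1065
  C-Cl: 1 × 322 = 322
  C-H: 9 × 426 = 3834
  Σ(formed) = 5221 kJ
ΔH = Σ(broken) − Σ(formed) = 5163 − 5221 = −58 kJ

ΔH ≈ −58 kJ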